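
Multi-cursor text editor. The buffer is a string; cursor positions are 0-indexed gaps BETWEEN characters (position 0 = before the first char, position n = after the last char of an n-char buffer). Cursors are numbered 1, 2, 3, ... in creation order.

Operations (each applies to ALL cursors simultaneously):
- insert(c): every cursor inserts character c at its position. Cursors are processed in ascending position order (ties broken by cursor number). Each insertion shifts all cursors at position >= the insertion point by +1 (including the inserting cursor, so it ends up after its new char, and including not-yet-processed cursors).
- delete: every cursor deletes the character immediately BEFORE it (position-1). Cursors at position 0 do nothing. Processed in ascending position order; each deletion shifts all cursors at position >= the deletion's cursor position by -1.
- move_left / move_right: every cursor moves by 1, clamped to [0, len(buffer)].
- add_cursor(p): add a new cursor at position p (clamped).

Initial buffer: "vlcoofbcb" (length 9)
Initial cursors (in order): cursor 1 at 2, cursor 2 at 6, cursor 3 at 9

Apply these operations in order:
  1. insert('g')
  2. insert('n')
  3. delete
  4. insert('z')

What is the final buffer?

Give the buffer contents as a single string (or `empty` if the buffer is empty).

After op 1 (insert('g')): buffer="vlgcoofgbcbg" (len 12), cursors c1@3 c2@8 c3@12, authorship ..1....2...3
After op 2 (insert('n')): buffer="vlgncoofgnbcbgn" (len 15), cursors c1@4 c2@10 c3@15, authorship ..11....22...33
After op 3 (delete): buffer="vlgcoofgbcbg" (len 12), cursors c1@3 c2@8 c3@12, authorship ..1....2...3
After op 4 (insert('z')): buffer="vlgzcoofgzbcbgz" (len 15), cursors c1@4 c2@10 c3@15, authorship ..11....22...33

Answer: vlgzcoofgzbcbgz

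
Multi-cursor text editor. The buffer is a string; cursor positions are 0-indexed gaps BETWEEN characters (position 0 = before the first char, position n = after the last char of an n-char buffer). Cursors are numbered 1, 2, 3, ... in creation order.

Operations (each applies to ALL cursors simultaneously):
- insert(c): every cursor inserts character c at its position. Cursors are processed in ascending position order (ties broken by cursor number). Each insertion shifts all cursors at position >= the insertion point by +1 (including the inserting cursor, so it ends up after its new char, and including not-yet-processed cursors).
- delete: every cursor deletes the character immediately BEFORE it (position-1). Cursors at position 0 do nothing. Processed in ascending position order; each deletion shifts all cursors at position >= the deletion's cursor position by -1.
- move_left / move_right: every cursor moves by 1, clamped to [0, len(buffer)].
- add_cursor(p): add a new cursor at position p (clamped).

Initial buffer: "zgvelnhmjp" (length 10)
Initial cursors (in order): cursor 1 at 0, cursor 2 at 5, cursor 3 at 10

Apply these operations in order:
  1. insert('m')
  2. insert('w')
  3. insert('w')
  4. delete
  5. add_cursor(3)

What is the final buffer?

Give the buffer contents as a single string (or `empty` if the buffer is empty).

After op 1 (insert('m')): buffer="mzgvelmnhmjpm" (len 13), cursors c1@1 c2@7 c3@13, authorship 1.....2.....3
After op 2 (insert('w')): buffer="mwzgvelmwnhmjpmw" (len 16), cursors c1@2 c2@9 c3@16, authorship 11.....22.....33
After op 3 (insert('w')): buffer="mwwzgvelmwwnhmjpmww" (len 19), cursors c1@3 c2@11 c3@19, authorship 111.....222.....333
After op 4 (delete): buffer="mwzgvelmwnhmjpmw" (len 16), cursors c1@2 c2@9 c3@16, authorship 11.....22.....33
After op 5 (add_cursor(3)): buffer="mwzgvelmwnhmjpmw" (len 16), cursors c1@2 c4@3 c2@9 c3@16, authorship 11.....22.....33

Answer: mwzgvelmwnhmjpmw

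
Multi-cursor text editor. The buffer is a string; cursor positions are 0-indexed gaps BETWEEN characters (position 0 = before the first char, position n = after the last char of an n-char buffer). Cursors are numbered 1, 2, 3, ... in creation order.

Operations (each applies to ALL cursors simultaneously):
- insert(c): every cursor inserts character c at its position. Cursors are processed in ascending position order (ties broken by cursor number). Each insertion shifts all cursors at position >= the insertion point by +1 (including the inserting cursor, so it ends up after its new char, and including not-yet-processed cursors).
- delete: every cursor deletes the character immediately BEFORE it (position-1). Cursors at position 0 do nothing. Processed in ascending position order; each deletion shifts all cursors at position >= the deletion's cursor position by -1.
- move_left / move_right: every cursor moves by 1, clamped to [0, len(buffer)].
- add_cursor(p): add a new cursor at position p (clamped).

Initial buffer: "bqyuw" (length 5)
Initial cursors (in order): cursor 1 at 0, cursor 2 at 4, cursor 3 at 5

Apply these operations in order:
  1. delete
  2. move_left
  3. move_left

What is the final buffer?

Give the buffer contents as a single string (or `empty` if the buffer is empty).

Answer: bqy

Derivation:
After op 1 (delete): buffer="bqy" (len 3), cursors c1@0 c2@3 c3@3, authorship ...
After op 2 (move_left): buffer="bqy" (len 3), cursors c1@0 c2@2 c3@2, authorship ...
After op 3 (move_left): buffer="bqy" (len 3), cursors c1@0 c2@1 c3@1, authorship ...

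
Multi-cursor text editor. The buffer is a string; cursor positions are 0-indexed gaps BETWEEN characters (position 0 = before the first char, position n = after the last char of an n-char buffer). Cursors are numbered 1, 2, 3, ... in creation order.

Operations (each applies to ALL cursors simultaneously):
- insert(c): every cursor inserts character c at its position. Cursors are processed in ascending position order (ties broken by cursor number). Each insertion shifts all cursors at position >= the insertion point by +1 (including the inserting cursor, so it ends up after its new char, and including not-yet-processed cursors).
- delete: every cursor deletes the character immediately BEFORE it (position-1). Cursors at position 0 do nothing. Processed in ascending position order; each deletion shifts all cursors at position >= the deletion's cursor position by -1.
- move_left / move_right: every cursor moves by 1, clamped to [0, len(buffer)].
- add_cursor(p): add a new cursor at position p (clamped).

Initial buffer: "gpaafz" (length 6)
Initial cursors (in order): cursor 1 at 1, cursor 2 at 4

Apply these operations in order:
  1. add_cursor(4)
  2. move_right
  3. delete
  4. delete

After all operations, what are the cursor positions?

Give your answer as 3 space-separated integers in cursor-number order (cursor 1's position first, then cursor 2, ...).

After op 1 (add_cursor(4)): buffer="gpaafz" (len 6), cursors c1@1 c2@4 c3@4, authorship ......
After op 2 (move_right): buffer="gpaafz" (len 6), cursors c1@2 c2@5 c3@5, authorship ......
After op 3 (delete): buffer="gaz" (len 3), cursors c1@1 c2@2 c3@2, authorship ...
After op 4 (delete): buffer="z" (len 1), cursors c1@0 c2@0 c3@0, authorship .

Answer: 0 0 0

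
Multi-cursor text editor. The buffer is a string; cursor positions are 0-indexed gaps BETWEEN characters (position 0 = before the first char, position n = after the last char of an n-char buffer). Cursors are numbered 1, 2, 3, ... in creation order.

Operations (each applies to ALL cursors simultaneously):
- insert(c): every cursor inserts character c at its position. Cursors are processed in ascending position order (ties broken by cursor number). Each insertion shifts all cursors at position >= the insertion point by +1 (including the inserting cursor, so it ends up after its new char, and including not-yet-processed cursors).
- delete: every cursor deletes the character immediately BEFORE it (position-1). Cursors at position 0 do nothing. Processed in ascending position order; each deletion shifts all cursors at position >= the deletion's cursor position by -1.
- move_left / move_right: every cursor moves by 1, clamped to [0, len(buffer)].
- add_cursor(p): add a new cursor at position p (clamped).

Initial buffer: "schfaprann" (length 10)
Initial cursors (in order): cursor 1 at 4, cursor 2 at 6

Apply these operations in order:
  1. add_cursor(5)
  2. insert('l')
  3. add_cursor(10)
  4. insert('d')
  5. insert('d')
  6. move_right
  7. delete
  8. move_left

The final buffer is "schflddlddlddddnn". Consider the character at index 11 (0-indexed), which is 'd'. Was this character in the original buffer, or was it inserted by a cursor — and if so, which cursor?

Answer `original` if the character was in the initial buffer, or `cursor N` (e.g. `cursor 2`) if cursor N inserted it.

Answer: cursor 2

Derivation:
After op 1 (add_cursor(5)): buffer="schfaprann" (len 10), cursors c1@4 c3@5 c2@6, authorship ..........
After op 2 (insert('l')): buffer="schflalplrann" (len 13), cursors c1@5 c3@7 c2@9, authorship ....1.3.2....
After op 3 (add_cursor(10)): buffer="schflalplrann" (len 13), cursors c1@5 c3@7 c2@9 c4@10, authorship ....1.3.2....
After op 4 (insert('d')): buffer="schfldaldpldrdann" (len 17), cursors c1@6 c3@9 c2@12 c4@14, authorship ....11.33.22.4...
After op 5 (insert('d')): buffer="schflddalddplddrddann" (len 21), cursors c1@7 c3@11 c2@15 c4@18, authorship ....111.333.222.44...
After op 6 (move_right): buffer="schflddalddplddrddann" (len 21), cursors c1@8 c3@12 c2@16 c4@19, authorship ....111.333.222.44...
After op 7 (delete): buffer="schflddlddlddddnn" (len 17), cursors c1@7 c3@10 c2@13 c4@15, authorship ....11133322244..
After op 8 (move_left): buffer="schflddlddlddddnn" (len 17), cursors c1@6 c3@9 c2@12 c4@14, authorship ....11133322244..
Authorship (.=original, N=cursor N): . . . . 1 1 1 3 3 3 2 2 2 4 4 . .
Index 11: author = 2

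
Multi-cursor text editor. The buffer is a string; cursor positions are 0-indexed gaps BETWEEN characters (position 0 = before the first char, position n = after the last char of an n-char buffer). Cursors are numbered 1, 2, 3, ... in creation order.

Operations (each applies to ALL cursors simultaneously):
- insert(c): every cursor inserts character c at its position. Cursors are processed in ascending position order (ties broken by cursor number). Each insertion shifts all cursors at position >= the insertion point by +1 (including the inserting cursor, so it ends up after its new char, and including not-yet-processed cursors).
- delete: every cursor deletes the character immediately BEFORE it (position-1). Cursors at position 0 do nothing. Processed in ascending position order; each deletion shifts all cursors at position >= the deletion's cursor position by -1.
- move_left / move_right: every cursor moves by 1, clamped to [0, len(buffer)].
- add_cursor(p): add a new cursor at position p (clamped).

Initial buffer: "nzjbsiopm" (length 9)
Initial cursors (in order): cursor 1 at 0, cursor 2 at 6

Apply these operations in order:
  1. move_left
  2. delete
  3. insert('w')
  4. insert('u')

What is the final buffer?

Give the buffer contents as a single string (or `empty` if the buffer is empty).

After op 1 (move_left): buffer="nzjbsiopm" (len 9), cursors c1@0 c2@5, authorship .........
After op 2 (delete): buffer="nzjbiopm" (len 8), cursors c1@0 c2@4, authorship ........
After op 3 (insert('w')): buffer="wnzjbwiopm" (len 10), cursors c1@1 c2@6, authorship 1....2....
After op 4 (insert('u')): buffer="wunzjbwuiopm" (len 12), cursors c1@2 c2@8, authorship 11....22....

Answer: wunzjbwuiopm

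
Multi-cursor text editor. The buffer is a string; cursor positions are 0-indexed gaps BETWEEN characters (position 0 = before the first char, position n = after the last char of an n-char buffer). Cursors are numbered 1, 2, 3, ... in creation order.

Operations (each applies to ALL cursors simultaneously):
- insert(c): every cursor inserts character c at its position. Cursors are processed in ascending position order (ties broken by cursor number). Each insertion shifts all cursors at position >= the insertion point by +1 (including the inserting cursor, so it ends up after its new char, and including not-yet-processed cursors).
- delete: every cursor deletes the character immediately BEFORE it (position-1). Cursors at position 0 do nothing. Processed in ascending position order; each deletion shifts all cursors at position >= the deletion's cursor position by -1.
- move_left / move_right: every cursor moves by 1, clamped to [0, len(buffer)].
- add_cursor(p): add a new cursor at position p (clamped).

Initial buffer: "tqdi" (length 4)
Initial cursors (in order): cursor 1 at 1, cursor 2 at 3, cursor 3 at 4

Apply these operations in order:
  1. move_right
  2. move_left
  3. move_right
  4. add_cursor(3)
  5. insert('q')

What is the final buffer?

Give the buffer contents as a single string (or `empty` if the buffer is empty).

Answer: tqqdqiqq

Derivation:
After op 1 (move_right): buffer="tqdi" (len 4), cursors c1@2 c2@4 c3@4, authorship ....
After op 2 (move_left): buffer="tqdi" (len 4), cursors c1@1 c2@3 c3@3, authorship ....
After op 3 (move_right): buffer="tqdi" (len 4), cursors c1@2 c2@4 c3@4, authorship ....
After op 4 (add_cursor(3)): buffer="tqdi" (len 4), cursors c1@2 c4@3 c2@4 c3@4, authorship ....
After op 5 (insert('q')): buffer="tqqdqiqq" (len 8), cursors c1@3 c4@5 c2@8 c3@8, authorship ..1.4.23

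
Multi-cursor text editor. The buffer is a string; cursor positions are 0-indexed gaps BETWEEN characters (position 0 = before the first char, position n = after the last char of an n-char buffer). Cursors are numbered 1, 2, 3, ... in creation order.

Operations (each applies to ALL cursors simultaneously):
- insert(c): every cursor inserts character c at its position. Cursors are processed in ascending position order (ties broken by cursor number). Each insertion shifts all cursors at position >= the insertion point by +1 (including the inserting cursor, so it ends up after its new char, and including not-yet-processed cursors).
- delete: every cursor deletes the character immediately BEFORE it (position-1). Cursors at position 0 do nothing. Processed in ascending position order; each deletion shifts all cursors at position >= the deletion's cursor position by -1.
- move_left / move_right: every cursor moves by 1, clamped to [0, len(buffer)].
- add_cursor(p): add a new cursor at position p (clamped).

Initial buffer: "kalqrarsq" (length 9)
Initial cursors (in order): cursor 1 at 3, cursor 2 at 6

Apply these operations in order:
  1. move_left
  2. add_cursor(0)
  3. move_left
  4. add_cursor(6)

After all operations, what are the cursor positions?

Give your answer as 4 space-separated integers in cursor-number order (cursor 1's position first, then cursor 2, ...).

After op 1 (move_left): buffer="kalqrarsq" (len 9), cursors c1@2 c2@5, authorship .........
After op 2 (add_cursor(0)): buffer="kalqrarsq" (len 9), cursors c3@0 c1@2 c2@5, authorship .........
After op 3 (move_left): buffer="kalqrarsq" (len 9), cursors c3@0 c1@1 c2@4, authorship .........
After op 4 (add_cursor(6)): buffer="kalqrarsq" (len 9), cursors c3@0 c1@1 c2@4 c4@6, authorship .........

Answer: 1 4 0 6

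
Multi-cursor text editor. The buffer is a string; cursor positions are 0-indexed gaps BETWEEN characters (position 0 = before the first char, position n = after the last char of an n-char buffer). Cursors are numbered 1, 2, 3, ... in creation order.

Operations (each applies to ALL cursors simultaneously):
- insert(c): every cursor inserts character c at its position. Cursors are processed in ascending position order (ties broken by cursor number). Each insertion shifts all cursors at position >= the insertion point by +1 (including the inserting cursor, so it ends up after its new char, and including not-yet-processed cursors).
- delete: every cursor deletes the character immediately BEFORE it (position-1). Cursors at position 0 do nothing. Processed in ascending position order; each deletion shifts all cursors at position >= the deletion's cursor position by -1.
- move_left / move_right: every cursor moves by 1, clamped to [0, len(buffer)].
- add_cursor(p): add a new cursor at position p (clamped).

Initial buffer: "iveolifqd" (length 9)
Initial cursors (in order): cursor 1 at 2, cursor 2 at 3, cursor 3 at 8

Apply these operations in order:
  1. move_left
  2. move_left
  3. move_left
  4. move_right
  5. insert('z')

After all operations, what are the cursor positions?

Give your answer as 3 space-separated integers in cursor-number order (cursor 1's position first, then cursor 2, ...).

Answer: 3 3 9

Derivation:
After op 1 (move_left): buffer="iveolifqd" (len 9), cursors c1@1 c2@2 c3@7, authorship .........
After op 2 (move_left): buffer="iveolifqd" (len 9), cursors c1@0 c2@1 c3@6, authorship .........
After op 3 (move_left): buffer="iveolifqd" (len 9), cursors c1@0 c2@0 c3@5, authorship .........
After op 4 (move_right): buffer="iveolifqd" (len 9), cursors c1@1 c2@1 c3@6, authorship .........
After op 5 (insert('z')): buffer="izzveolizfqd" (len 12), cursors c1@3 c2@3 c3@9, authorship .12.....3...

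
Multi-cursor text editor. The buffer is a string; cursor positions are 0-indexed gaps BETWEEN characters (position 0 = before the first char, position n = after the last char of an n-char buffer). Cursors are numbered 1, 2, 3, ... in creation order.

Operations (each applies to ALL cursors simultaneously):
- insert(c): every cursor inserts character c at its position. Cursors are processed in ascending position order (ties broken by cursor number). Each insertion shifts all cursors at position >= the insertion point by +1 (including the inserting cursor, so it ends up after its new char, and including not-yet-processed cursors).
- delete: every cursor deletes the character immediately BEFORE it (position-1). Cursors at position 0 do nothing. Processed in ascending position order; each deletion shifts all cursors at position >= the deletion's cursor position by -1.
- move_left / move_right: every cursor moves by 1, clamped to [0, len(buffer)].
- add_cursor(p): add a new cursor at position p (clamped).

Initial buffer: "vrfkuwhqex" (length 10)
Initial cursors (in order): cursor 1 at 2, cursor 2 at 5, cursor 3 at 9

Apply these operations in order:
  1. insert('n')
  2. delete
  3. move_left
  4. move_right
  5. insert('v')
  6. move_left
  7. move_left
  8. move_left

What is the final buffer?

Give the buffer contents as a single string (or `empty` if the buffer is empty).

After op 1 (insert('n')): buffer="vrnfkunwhqenx" (len 13), cursors c1@3 c2@7 c3@12, authorship ..1...2....3.
After op 2 (delete): buffer="vrfkuwhqex" (len 10), cursors c1@2 c2@5 c3@9, authorship ..........
After op 3 (move_left): buffer="vrfkuwhqex" (len 10), cursors c1@1 c2@4 c3@8, authorship ..........
After op 4 (move_right): buffer="vrfkuwhqex" (len 10), cursors c1@2 c2@5 c3@9, authorship ..........
After op 5 (insert('v')): buffer="vrvfkuvwhqevx" (len 13), cursors c1@3 c2@7 c3@12, authorship ..1...2....3.
After op 6 (move_left): buffer="vrvfkuvwhqevx" (len 13), cursors c1@2 c2@6 c3@11, authorship ..1...2....3.
After op 7 (move_left): buffer="vrvfkuvwhqevx" (len 13), cursors c1@1 c2@5 c3@10, authorship ..1...2....3.
After op 8 (move_left): buffer="vrvfkuvwhqevx" (len 13), cursors c1@0 c2@4 c3@9, authorship ..1...2....3.

Answer: vrvfkuvwhqevx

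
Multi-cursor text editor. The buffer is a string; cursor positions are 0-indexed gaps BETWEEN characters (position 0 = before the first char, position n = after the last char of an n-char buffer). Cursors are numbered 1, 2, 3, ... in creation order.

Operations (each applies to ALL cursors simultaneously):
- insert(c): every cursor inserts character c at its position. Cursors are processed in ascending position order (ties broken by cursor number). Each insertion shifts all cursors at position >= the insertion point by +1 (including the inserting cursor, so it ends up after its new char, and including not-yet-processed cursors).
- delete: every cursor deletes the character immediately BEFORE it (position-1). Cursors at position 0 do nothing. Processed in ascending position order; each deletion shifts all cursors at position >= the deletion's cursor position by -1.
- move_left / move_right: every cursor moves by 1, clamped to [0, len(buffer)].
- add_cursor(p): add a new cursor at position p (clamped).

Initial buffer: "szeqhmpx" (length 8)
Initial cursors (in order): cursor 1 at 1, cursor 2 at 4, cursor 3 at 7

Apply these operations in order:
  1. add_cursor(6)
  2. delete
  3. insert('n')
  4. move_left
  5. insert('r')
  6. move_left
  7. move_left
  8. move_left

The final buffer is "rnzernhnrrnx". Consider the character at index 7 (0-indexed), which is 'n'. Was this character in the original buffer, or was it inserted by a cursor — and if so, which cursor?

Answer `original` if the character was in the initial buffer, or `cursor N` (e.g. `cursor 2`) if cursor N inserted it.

Answer: cursor 3

Derivation:
After op 1 (add_cursor(6)): buffer="szeqhmpx" (len 8), cursors c1@1 c2@4 c4@6 c3@7, authorship ........
After op 2 (delete): buffer="zehx" (len 4), cursors c1@0 c2@2 c3@3 c4@3, authorship ....
After op 3 (insert('n')): buffer="nzenhnnx" (len 8), cursors c1@1 c2@4 c3@7 c4@7, authorship 1..2.34.
After op 4 (move_left): buffer="nzenhnnx" (len 8), cursors c1@0 c2@3 c3@6 c4@6, authorship 1..2.34.
After op 5 (insert('r')): buffer="rnzernhnrrnx" (len 12), cursors c1@1 c2@5 c3@10 c4@10, authorship 11..22.3344.
After op 6 (move_left): buffer="rnzernhnrrnx" (len 12), cursors c1@0 c2@4 c3@9 c4@9, authorship 11..22.3344.
After op 7 (move_left): buffer="rnzernhnrrnx" (len 12), cursors c1@0 c2@3 c3@8 c4@8, authorship 11..22.3344.
After op 8 (move_left): buffer="rnzernhnrrnx" (len 12), cursors c1@0 c2@2 c3@7 c4@7, authorship 11..22.3344.
Authorship (.=original, N=cursor N): 1 1 . . 2 2 . 3 3 4 4 .
Index 7: author = 3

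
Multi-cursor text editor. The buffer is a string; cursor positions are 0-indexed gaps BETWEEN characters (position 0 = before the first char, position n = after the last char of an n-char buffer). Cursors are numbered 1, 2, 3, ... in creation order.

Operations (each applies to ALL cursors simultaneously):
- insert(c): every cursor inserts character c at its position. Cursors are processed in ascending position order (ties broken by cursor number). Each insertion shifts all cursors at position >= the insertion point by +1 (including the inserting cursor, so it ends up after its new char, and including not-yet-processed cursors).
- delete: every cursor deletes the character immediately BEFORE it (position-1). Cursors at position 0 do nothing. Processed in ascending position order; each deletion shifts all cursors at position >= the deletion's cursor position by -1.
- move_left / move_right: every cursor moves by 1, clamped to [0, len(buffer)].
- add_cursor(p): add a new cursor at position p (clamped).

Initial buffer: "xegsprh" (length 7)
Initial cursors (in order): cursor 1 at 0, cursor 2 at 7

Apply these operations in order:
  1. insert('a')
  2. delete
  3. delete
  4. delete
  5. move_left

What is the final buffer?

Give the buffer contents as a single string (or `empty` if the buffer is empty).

After op 1 (insert('a')): buffer="axegsprha" (len 9), cursors c1@1 c2@9, authorship 1.......2
After op 2 (delete): buffer="xegsprh" (len 7), cursors c1@0 c2@7, authorship .......
After op 3 (delete): buffer="xegspr" (len 6), cursors c1@0 c2@6, authorship ......
After op 4 (delete): buffer="xegsp" (len 5), cursors c1@0 c2@5, authorship .....
After op 5 (move_left): buffer="xegsp" (len 5), cursors c1@0 c2@4, authorship .....

Answer: xegsp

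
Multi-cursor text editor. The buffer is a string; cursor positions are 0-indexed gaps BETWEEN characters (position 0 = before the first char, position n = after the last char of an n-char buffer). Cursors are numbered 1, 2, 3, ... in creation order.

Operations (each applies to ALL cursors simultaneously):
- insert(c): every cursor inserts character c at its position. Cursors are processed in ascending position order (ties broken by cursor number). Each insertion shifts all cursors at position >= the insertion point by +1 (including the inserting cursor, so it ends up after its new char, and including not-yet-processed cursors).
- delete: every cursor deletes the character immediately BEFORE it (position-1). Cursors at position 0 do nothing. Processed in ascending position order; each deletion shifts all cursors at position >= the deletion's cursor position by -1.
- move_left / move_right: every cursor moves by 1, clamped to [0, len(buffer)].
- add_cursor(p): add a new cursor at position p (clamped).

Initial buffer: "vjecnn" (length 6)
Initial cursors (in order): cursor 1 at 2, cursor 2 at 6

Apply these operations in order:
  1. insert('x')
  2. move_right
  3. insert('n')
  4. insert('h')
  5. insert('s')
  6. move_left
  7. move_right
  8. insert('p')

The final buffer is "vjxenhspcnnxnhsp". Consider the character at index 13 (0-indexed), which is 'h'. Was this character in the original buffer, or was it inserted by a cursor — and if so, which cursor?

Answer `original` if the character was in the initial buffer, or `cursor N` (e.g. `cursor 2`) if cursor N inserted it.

After op 1 (insert('x')): buffer="vjxecnnx" (len 8), cursors c1@3 c2@8, authorship ..1....2
After op 2 (move_right): buffer="vjxecnnx" (len 8), cursors c1@4 c2@8, authorship ..1....2
After op 3 (insert('n')): buffer="vjxencnnxn" (len 10), cursors c1@5 c2@10, authorship ..1.1...22
After op 4 (insert('h')): buffer="vjxenhcnnxnh" (len 12), cursors c1@6 c2@12, authorship ..1.11...222
After op 5 (insert('s')): buffer="vjxenhscnnxnhs" (len 14), cursors c1@7 c2@14, authorship ..1.111...2222
After op 6 (move_left): buffer="vjxenhscnnxnhs" (len 14), cursors c1@6 c2@13, authorship ..1.111...2222
After op 7 (move_right): buffer="vjxenhscnnxnhs" (len 14), cursors c1@7 c2@14, authorship ..1.111...2222
After op 8 (insert('p')): buffer="vjxenhspcnnxnhsp" (len 16), cursors c1@8 c2@16, authorship ..1.1111...22222
Authorship (.=original, N=cursor N): . . 1 . 1 1 1 1 . . . 2 2 2 2 2
Index 13: author = 2

Answer: cursor 2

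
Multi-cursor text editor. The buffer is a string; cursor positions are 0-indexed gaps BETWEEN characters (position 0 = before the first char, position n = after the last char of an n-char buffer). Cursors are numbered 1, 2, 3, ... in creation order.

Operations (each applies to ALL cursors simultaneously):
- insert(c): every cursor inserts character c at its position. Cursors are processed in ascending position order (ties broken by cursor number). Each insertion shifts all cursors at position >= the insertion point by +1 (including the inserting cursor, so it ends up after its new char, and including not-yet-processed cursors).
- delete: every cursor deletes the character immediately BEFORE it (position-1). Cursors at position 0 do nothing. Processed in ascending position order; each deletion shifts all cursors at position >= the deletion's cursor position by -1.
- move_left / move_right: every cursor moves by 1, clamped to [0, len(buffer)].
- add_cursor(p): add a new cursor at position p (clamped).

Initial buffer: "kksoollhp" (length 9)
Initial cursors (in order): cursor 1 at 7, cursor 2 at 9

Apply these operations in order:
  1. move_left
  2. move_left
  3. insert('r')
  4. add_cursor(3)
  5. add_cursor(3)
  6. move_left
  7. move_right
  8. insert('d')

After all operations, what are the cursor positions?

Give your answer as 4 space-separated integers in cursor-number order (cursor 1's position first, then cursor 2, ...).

Answer: 9 13 5 5

Derivation:
After op 1 (move_left): buffer="kksoollhp" (len 9), cursors c1@6 c2@8, authorship .........
After op 2 (move_left): buffer="kksoollhp" (len 9), cursors c1@5 c2@7, authorship .........
After op 3 (insert('r')): buffer="kksoorllrhp" (len 11), cursors c1@6 c2@9, authorship .....1..2..
After op 4 (add_cursor(3)): buffer="kksoorllrhp" (len 11), cursors c3@3 c1@6 c2@9, authorship .....1..2..
After op 5 (add_cursor(3)): buffer="kksoorllrhp" (len 11), cursors c3@3 c4@3 c1@6 c2@9, authorship .....1..2..
After op 6 (move_left): buffer="kksoorllrhp" (len 11), cursors c3@2 c4@2 c1@5 c2@8, authorship .....1..2..
After op 7 (move_right): buffer="kksoorllrhp" (len 11), cursors c3@3 c4@3 c1@6 c2@9, authorship .....1..2..
After op 8 (insert('d')): buffer="kksddoordllrdhp" (len 15), cursors c3@5 c4@5 c1@9 c2@13, authorship ...34..11..22..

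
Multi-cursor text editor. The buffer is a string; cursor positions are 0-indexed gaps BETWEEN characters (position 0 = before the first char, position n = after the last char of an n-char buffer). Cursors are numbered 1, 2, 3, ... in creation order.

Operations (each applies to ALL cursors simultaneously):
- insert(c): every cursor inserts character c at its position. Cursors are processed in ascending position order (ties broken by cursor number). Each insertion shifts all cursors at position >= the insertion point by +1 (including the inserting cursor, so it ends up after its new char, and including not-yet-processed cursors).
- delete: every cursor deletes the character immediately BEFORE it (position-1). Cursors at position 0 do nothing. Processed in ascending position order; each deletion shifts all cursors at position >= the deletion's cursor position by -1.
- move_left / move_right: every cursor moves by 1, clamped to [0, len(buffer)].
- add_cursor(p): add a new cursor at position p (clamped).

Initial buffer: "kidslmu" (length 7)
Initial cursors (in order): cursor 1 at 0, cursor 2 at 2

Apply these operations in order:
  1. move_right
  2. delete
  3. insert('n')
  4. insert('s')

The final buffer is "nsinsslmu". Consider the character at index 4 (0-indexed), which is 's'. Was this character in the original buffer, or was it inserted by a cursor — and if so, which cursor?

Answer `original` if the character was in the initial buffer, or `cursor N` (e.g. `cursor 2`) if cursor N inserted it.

Answer: cursor 2

Derivation:
After op 1 (move_right): buffer="kidslmu" (len 7), cursors c1@1 c2@3, authorship .......
After op 2 (delete): buffer="islmu" (len 5), cursors c1@0 c2@1, authorship .....
After op 3 (insert('n')): buffer="ninslmu" (len 7), cursors c1@1 c2@3, authorship 1.2....
After op 4 (insert('s')): buffer="nsinsslmu" (len 9), cursors c1@2 c2@5, authorship 11.22....
Authorship (.=original, N=cursor N): 1 1 . 2 2 . . . .
Index 4: author = 2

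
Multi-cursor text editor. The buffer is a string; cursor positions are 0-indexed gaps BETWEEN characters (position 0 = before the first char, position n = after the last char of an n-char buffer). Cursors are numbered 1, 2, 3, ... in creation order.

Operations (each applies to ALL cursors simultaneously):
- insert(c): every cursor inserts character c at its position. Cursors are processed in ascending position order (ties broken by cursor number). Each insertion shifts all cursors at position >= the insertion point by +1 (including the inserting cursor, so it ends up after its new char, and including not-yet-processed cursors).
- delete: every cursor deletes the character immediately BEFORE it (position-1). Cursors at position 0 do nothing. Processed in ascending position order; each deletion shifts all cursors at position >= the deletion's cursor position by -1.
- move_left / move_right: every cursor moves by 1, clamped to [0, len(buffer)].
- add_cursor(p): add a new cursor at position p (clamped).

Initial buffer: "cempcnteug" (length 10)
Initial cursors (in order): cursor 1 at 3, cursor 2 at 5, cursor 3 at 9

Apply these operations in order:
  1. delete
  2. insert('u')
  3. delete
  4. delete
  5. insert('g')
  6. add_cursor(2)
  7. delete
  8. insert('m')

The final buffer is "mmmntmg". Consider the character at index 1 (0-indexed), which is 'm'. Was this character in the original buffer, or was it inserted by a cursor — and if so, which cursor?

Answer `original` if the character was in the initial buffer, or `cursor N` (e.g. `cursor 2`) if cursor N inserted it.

Answer: cursor 2

Derivation:
After op 1 (delete): buffer="cepnteg" (len 7), cursors c1@2 c2@3 c3@6, authorship .......
After op 2 (insert('u')): buffer="ceupunteug" (len 10), cursors c1@3 c2@5 c3@9, authorship ..1.2...3.
After op 3 (delete): buffer="cepnteg" (len 7), cursors c1@2 c2@3 c3@6, authorship .......
After op 4 (delete): buffer="cntg" (len 4), cursors c1@1 c2@1 c3@3, authorship ....
After op 5 (insert('g')): buffer="cggntgg" (len 7), cursors c1@3 c2@3 c3@6, authorship .12..3.
After op 6 (add_cursor(2)): buffer="cggntgg" (len 7), cursors c4@2 c1@3 c2@3 c3@6, authorship .12..3.
After op 7 (delete): buffer="ntg" (len 3), cursors c1@0 c2@0 c4@0 c3@2, authorship ...
After op 8 (insert('m')): buffer="mmmntmg" (len 7), cursors c1@3 c2@3 c4@3 c3@6, authorship 124..3.
Authorship (.=original, N=cursor N): 1 2 4 . . 3 .
Index 1: author = 2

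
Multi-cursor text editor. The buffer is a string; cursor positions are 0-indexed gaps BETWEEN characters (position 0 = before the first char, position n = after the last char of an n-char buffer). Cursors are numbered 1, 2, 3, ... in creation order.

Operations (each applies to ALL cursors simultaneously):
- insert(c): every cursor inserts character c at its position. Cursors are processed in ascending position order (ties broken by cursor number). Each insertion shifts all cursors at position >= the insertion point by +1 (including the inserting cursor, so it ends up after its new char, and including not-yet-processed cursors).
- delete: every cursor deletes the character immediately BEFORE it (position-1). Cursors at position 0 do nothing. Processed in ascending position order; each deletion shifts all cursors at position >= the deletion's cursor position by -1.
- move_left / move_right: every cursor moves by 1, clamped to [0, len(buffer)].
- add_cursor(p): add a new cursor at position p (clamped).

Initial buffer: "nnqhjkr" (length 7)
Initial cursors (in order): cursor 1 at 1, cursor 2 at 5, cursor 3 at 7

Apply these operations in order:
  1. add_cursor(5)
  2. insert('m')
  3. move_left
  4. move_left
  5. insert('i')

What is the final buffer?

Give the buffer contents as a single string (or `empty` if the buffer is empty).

After op 1 (add_cursor(5)): buffer="nnqhjkr" (len 7), cursors c1@1 c2@5 c4@5 c3@7, authorship .......
After op 2 (insert('m')): buffer="nmnqhjmmkrm" (len 11), cursors c1@2 c2@8 c4@8 c3@11, authorship .1....24..3
After op 3 (move_left): buffer="nmnqhjmmkrm" (len 11), cursors c1@1 c2@7 c4@7 c3@10, authorship .1....24..3
After op 4 (move_left): buffer="nmnqhjmmkrm" (len 11), cursors c1@0 c2@6 c4@6 c3@9, authorship .1....24..3
After op 5 (insert('i')): buffer="inmnqhjiimmkirm" (len 15), cursors c1@1 c2@9 c4@9 c3@13, authorship 1.1....2424.3.3

Answer: inmnqhjiimmkirm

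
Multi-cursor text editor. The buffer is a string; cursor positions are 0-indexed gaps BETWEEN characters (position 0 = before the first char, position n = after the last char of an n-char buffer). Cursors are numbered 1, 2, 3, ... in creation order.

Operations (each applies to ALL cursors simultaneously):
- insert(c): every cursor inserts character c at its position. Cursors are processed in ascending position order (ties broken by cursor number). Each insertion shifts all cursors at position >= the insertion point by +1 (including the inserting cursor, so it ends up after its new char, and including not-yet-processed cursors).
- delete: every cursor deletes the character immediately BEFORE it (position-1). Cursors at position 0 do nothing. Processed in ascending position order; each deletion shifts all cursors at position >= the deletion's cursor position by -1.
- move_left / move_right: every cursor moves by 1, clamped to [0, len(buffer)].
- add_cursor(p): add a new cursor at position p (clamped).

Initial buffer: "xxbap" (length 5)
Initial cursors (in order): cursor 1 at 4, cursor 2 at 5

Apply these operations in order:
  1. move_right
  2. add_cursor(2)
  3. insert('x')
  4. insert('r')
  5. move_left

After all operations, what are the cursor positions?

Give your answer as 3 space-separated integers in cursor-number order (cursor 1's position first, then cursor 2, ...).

Answer: 10 10 3

Derivation:
After op 1 (move_right): buffer="xxbap" (len 5), cursors c1@5 c2@5, authorship .....
After op 2 (add_cursor(2)): buffer="xxbap" (len 5), cursors c3@2 c1@5 c2@5, authorship .....
After op 3 (insert('x')): buffer="xxxbapxx" (len 8), cursors c3@3 c1@8 c2@8, authorship ..3...12
After op 4 (insert('r')): buffer="xxxrbapxxrr" (len 11), cursors c3@4 c1@11 c2@11, authorship ..33...1212
After op 5 (move_left): buffer="xxxrbapxxrr" (len 11), cursors c3@3 c1@10 c2@10, authorship ..33...1212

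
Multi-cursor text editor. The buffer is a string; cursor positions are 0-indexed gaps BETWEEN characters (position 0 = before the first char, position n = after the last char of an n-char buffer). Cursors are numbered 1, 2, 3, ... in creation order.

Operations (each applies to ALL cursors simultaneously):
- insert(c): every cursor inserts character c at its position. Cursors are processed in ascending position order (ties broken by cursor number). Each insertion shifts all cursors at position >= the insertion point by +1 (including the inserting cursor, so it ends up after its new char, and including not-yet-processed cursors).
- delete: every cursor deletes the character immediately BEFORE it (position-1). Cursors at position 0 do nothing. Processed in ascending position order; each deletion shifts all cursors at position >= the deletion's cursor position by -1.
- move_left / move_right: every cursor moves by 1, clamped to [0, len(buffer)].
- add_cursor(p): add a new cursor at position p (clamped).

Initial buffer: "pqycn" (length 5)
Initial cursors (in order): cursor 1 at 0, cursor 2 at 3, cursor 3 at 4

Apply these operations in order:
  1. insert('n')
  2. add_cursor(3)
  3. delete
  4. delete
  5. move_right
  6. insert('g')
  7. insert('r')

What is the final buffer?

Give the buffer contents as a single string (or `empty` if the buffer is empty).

Answer: nggggrrrr

Derivation:
After op 1 (insert('n')): buffer="npqyncnn" (len 8), cursors c1@1 c2@5 c3@7, authorship 1...2.3.
After op 2 (add_cursor(3)): buffer="npqyncnn" (len 8), cursors c1@1 c4@3 c2@5 c3@7, authorship 1...2.3.
After op 3 (delete): buffer="pycn" (len 4), cursors c1@0 c4@1 c2@2 c3@3, authorship ....
After op 4 (delete): buffer="n" (len 1), cursors c1@0 c2@0 c3@0 c4@0, authorship .
After op 5 (move_right): buffer="n" (len 1), cursors c1@1 c2@1 c3@1 c4@1, authorship .
After op 6 (insert('g')): buffer="ngggg" (len 5), cursors c1@5 c2@5 c3@5 c4@5, authorship .1234
After op 7 (insert('r')): buffer="nggggrrrr" (len 9), cursors c1@9 c2@9 c3@9 c4@9, authorship .12341234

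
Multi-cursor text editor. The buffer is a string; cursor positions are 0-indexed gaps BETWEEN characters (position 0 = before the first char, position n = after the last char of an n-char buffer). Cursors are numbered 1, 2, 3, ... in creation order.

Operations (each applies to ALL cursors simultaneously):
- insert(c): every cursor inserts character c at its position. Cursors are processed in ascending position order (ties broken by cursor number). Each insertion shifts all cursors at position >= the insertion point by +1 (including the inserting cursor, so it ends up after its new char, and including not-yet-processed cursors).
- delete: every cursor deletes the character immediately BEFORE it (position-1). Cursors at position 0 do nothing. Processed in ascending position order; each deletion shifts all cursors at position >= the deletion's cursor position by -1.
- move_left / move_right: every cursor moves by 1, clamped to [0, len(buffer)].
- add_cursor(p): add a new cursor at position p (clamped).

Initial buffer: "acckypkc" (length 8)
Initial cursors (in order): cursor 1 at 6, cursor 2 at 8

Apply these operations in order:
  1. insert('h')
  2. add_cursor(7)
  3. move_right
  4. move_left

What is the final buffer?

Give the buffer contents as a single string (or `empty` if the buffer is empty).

Answer: acckyphkch

Derivation:
After op 1 (insert('h')): buffer="acckyphkch" (len 10), cursors c1@7 c2@10, authorship ......1..2
After op 2 (add_cursor(7)): buffer="acckyphkch" (len 10), cursors c1@7 c3@7 c2@10, authorship ......1..2
After op 3 (move_right): buffer="acckyphkch" (len 10), cursors c1@8 c3@8 c2@10, authorship ......1..2
After op 4 (move_left): buffer="acckyphkch" (len 10), cursors c1@7 c3@7 c2@9, authorship ......1..2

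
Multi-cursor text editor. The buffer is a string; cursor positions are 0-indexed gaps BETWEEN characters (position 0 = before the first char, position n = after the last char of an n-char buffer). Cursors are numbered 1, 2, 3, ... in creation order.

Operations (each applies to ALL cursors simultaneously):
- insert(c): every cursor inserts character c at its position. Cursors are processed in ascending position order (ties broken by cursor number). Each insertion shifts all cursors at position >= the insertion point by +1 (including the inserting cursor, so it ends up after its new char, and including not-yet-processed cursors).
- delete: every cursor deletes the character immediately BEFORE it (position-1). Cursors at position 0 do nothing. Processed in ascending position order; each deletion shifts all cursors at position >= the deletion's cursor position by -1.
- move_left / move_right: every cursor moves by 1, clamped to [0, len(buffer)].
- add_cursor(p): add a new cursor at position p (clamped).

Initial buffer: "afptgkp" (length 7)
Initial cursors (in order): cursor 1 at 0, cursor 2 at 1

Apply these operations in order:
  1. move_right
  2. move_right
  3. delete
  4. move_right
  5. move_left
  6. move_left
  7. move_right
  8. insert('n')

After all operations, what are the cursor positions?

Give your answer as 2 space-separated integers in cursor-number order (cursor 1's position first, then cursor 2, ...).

After op 1 (move_right): buffer="afptgkp" (len 7), cursors c1@1 c2@2, authorship .......
After op 2 (move_right): buffer="afptgkp" (len 7), cursors c1@2 c2@3, authorship .......
After op 3 (delete): buffer="atgkp" (len 5), cursors c1@1 c2@1, authorship .....
After op 4 (move_right): buffer="atgkp" (len 5), cursors c1@2 c2@2, authorship .....
After op 5 (move_left): buffer="atgkp" (len 5), cursors c1@1 c2@1, authorship .....
After op 6 (move_left): buffer="atgkp" (len 5), cursors c1@0 c2@0, authorship .....
After op 7 (move_right): buffer="atgkp" (len 5), cursors c1@1 c2@1, authorship .....
After op 8 (insert('n')): buffer="anntgkp" (len 7), cursors c1@3 c2@3, authorship .12....

Answer: 3 3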